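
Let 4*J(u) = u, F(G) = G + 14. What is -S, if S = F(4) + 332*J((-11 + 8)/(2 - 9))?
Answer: -375/7 ≈ -53.571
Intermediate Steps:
F(G) = 14 + G
J(u) = u/4
S = 375/7 (S = (14 + 4) + 332*(((-11 + 8)/(2 - 9))/4) = 18 + 332*((-3/(-7))/4) = 18 + 332*((-3*(-⅐))/4) = 18 + 332*((¼)*(3/7)) = 18 + 332*(3/28) = 18 + 249/7 = 375/7 ≈ 53.571)
-S = -1*375/7 = -375/7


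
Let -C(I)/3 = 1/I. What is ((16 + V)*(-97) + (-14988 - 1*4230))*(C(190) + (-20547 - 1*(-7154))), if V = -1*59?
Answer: 38289694631/190 ≈ 2.0152e+8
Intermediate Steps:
V = -59
C(I) = -3/I
((16 + V)*(-97) + (-14988 - 1*4230))*(C(190) + (-20547 - 1*(-7154))) = ((16 - 59)*(-97) + (-14988 - 1*4230))*(-3/190 + (-20547 - 1*(-7154))) = (-43*(-97) + (-14988 - 4230))*(-3*1/190 + (-20547 + 7154)) = (4171 - 19218)*(-3/190 - 13393) = -15047*(-2544673/190) = 38289694631/190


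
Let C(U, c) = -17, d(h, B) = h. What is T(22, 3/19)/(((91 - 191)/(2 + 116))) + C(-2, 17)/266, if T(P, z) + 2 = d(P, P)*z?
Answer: -631/350 ≈ -1.8029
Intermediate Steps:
T(P, z) = -2 + P*z
T(22, 3/19)/(((91 - 191)/(2 + 116))) + C(-2, 17)/266 = (-2 + 22*(3/19))/(((91 - 191)/(2 + 116))) - 17/266 = (-2 + 22*(3*(1/19)))/((-100/118)) - 17*1/266 = (-2 + 22*(3/19))/((-100*1/118)) - 17/266 = (-2 + 66/19)/(-50/59) - 17/266 = (28/19)*(-59/50) - 17/266 = -826/475 - 17/266 = -631/350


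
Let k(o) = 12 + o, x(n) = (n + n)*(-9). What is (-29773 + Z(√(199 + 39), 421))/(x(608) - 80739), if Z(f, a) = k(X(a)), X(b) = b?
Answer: 3260/10187 ≈ 0.32002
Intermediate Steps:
x(n) = -18*n (x(n) = (2*n)*(-9) = -18*n)
Z(f, a) = 12 + a
(-29773 + Z(√(199 + 39), 421))/(x(608) - 80739) = (-29773 + (12 + 421))/(-18*608 - 80739) = (-29773 + 433)/(-10944 - 80739) = -29340/(-91683) = -29340*(-1/91683) = 3260/10187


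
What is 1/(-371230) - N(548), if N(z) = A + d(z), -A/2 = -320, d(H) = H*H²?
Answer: -61092293535361/371230 ≈ -1.6457e+8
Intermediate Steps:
d(H) = H³
A = 640 (A = -2*(-320) = 640)
N(z) = 640 + z³
1/(-371230) - N(548) = 1/(-371230) - (640 + 548³) = -1/371230 - (640 + 164566592) = -1/371230 - 1*164567232 = -1/371230 - 164567232 = -61092293535361/371230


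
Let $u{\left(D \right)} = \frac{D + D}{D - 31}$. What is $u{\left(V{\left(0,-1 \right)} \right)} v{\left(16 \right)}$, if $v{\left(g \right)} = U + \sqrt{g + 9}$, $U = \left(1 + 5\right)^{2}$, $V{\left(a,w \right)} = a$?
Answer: $0$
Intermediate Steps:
$u{\left(D \right)} = \frac{2 D}{-31 + D}$
$U = 36$ ($U = 6^{2} = 36$)
$v{\left(g \right)} = 36 + \sqrt{9 + g}$ ($v{\left(g \right)} = 36 + \sqrt{g + 9} = 36 + \sqrt{9 + g}$)
$u{\left(V{\left(0,-1 \right)} \right)} v{\left(16 \right)} = 2 \cdot 0 \frac{1}{-31 + 0} \left(36 + \sqrt{9 + 16}\right) = 2 \cdot 0 \frac{1}{-31} \left(36 + \sqrt{25}\right) = 2 \cdot 0 \left(- \frac{1}{31}\right) \left(36 + 5\right) = 0 \cdot 41 = 0$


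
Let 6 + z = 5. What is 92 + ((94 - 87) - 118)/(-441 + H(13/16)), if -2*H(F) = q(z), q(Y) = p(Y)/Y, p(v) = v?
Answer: 81458/883 ≈ 92.251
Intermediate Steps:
z = -1 (z = -6 + 5 = -1)
q(Y) = 1 (q(Y) = Y/Y = 1)
H(F) = -1/2 (H(F) = -1/2*1 = -1/2)
92 + ((94 - 87) - 118)/(-441 + H(13/16)) = 92 + ((94 - 87) - 118)/(-441 - 1/2) = 92 + (7 - 118)/(-883/2) = 92 - 2/883*(-111) = 92 + 222/883 = 81458/883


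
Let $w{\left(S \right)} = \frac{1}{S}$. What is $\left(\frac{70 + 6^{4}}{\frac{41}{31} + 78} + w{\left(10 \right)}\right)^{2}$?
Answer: $\frac{181406994561}{604668100} \approx 300.01$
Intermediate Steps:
$\left(\frac{70 + 6^{4}}{\frac{41}{31} + 78} + w{\left(10 \right)}\right)^{2} = \left(\frac{70 + 6^{4}}{\frac{41}{31} + 78} + \frac{1}{10}\right)^{2} = \left(\frac{70 + 1296}{41 \cdot \frac{1}{31} + 78} + \frac{1}{10}\right)^{2} = \left(\frac{1366}{\frac{41}{31} + 78} + \frac{1}{10}\right)^{2} = \left(\frac{1366}{\frac{2459}{31}} + \frac{1}{10}\right)^{2} = \left(1366 \cdot \frac{31}{2459} + \frac{1}{10}\right)^{2} = \left(\frac{42346}{2459} + \frac{1}{10}\right)^{2} = \left(\frac{425919}{24590}\right)^{2} = \frac{181406994561}{604668100}$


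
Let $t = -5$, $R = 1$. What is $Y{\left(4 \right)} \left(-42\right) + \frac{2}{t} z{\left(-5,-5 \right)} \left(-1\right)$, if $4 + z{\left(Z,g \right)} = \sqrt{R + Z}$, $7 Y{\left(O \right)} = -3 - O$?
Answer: $\frac{202}{5} + \frac{4 i}{5} \approx 40.4 + 0.8 i$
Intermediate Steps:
$Y{\left(O \right)} = - \frac{3}{7} - \frac{O}{7}$ ($Y{\left(O \right)} = \frac{-3 - O}{7} = - \frac{3}{7} - \frac{O}{7}$)
$z{\left(Z,g \right)} = -4 + \sqrt{1 + Z}$
$Y{\left(4 \right)} \left(-42\right) + \frac{2}{t} z{\left(-5,-5 \right)} \left(-1\right) = \left(- \frac{3}{7} - \frac{4}{7}\right) \left(-42\right) + \frac{2}{-5} \left(-4 + \sqrt{1 - 5}\right) \left(-1\right) = \left(- \frac{3}{7} - \frac{4}{7}\right) \left(-42\right) + 2 \left(- \frac{1}{5}\right) \left(-4 + \sqrt{-4}\right) \left(-1\right) = \left(-1\right) \left(-42\right) + - \frac{2 \left(-4 + 2 i\right)}{5} \left(-1\right) = 42 + \left(\frac{8}{5} - \frac{4 i}{5}\right) \left(-1\right) = 42 - \left(\frac{8}{5} - \frac{4 i}{5}\right) = \frac{202}{5} + \frac{4 i}{5}$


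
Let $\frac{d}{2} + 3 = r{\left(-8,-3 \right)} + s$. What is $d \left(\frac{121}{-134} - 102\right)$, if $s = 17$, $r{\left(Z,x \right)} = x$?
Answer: $- \frac{151679}{67} \approx -2263.9$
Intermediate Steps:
$d = 22$ ($d = -6 + 2 \left(-3 + 17\right) = -6 + 2 \cdot 14 = -6 + 28 = 22$)
$d \left(\frac{121}{-134} - 102\right) = 22 \left(\frac{121}{-134} - 102\right) = 22 \left(121 \left(- \frac{1}{134}\right) - 102\right) = 22 \left(- \frac{121}{134} - 102\right) = 22 \left(- \frac{13789}{134}\right) = - \frac{151679}{67}$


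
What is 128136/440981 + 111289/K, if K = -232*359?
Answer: -38404143341/36728425528 ≈ -1.0456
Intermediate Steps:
K = -83288
128136/440981 + 111289/K = 128136/440981 + 111289/(-83288) = 128136*(1/440981) + 111289*(-1/83288) = 128136/440981 - 111289/83288 = -38404143341/36728425528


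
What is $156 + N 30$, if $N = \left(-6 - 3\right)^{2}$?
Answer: $2586$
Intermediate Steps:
$N = 81$ ($N = \left(-9\right)^{2} = 81$)
$156 + N 30 = 156 + 81 \cdot 30 = 156 + 2430 = 2586$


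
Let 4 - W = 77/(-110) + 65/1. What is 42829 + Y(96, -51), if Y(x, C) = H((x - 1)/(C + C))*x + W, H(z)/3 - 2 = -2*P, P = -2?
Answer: 444967/10 ≈ 44497.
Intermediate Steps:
H(z) = 18 (H(z) = 6 + 3*(-2*(-2)) = 6 + 3*4 = 6 + 12 = 18)
W = -603/10 (W = 4 - (77/(-110) + 65/1) = 4 - (77*(-1/110) + 65*1) = 4 - (-7/10 + 65) = 4 - 1*643/10 = 4 - 643/10 = -603/10 ≈ -60.300)
Y(x, C) = -603/10 + 18*x (Y(x, C) = 18*x - 603/10 = -603/10 + 18*x)
42829 + Y(96, -51) = 42829 + (-603/10 + 18*96) = 42829 + (-603/10 + 1728) = 42829 + 16677/10 = 444967/10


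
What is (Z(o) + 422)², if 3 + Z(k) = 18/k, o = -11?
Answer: 21077281/121 ≈ 1.7419e+5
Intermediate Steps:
Z(k) = -3 + 18/k
(Z(o) + 422)² = ((-3 + 18/(-11)) + 422)² = ((-3 + 18*(-1/11)) + 422)² = ((-3 - 18/11) + 422)² = (-51/11 + 422)² = (4591/11)² = 21077281/121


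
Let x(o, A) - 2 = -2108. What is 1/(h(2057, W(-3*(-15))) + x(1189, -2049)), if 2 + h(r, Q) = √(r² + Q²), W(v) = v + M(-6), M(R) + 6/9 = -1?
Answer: -18972/1894835 - 87*√45301/1894835 ≈ -0.019785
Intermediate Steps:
x(o, A) = -2106 (x(o, A) = 2 - 2108 = -2106)
M(R) = -5/3 (M(R) = -⅔ - 1 = -5/3)
W(v) = -5/3 + v (W(v) = v - 5/3 = -5/3 + v)
h(r, Q) = -2 + √(Q² + r²) (h(r, Q) = -2 + √(r² + Q²) = -2 + √(Q² + r²))
1/(h(2057, W(-3*(-15))) + x(1189, -2049)) = 1/((-2 + √((-5/3 - 3*(-15))² + 2057²)) - 2106) = 1/((-2 + √((-5/3 + 45)² + 4231249)) - 2106) = 1/((-2 + √((130/3)² + 4231249)) - 2106) = 1/((-2 + √(16900/9 + 4231249)) - 2106) = 1/((-2 + √(38098141/9)) - 2106) = 1/((-2 + 29*√45301/3) - 2106) = 1/(-2108 + 29*√45301/3)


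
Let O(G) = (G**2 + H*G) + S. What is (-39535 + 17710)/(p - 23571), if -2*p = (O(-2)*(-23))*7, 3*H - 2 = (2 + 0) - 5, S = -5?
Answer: 130950/141587 ≈ 0.92487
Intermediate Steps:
H = -1/3 (H = 2/3 + ((2 + 0) - 5)/3 = 2/3 + (2 - 5)/3 = 2/3 + (1/3)*(-3) = 2/3 - 1 = -1/3 ≈ -0.33333)
O(G) = -5 + G**2 - G/3 (O(G) = (G**2 - G/3) - 5 = -5 + G**2 - G/3)
p = -161/6 (p = -(-5 + (-2)**2 - 1/3*(-2))*(-23)*7/2 = -(-5 + 4 + 2/3)*(-23)*7/2 = -(-1/3*(-23))*7/2 = -23*7/6 = -1/2*161/3 = -161/6 ≈ -26.833)
(-39535 + 17710)/(p - 23571) = (-39535 + 17710)/(-161/6 - 23571) = -21825/(-141587/6) = -21825*(-6/141587) = 130950/141587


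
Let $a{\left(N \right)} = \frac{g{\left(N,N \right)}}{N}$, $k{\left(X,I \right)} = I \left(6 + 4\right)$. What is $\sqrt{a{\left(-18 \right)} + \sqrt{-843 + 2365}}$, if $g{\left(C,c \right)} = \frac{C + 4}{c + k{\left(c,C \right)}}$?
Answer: $\frac{\sqrt{-154 + 39204 \sqrt{1522}}}{198} \approx 6.2457$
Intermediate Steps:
$k{\left(X,I \right)} = 10 I$ ($k{\left(X,I \right)} = I 10 = 10 I$)
$g{\left(C,c \right)} = \frac{4 + C}{c + 10 C}$ ($g{\left(C,c \right)} = \frac{C + 4}{c + 10 C} = \frac{4 + C}{c + 10 C}$)
$a{\left(N \right)} = \frac{4 + N}{11 N^{2}}$ ($a{\left(N \right)} = \frac{\frac{1}{N + 10 N} \left(4 + N\right)}{N} = \frac{\frac{1}{11 N} \left(4 + N\right)}{N} = \frac{\frac{1}{11} \frac{1}{N} \left(4 + N\right)}{N} = \frac{4 + N}{11 N^{2}}$)
$\sqrt{a{\left(-18 \right)} + \sqrt{-843 + 2365}} = \sqrt{\frac{4 - 18}{11 \cdot 324} + \sqrt{-843 + 2365}} = \sqrt{\frac{1}{11} \cdot \frac{1}{324} \left(-14\right) + \sqrt{1522}} = \sqrt{- \frac{7}{1782} + \sqrt{1522}}$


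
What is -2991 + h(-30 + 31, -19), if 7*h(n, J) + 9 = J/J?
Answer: -20945/7 ≈ -2992.1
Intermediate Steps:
h(n, J) = -8/7 (h(n, J) = -9/7 + (J/J)/7 = -9/7 + (⅐)*1 = -9/7 + ⅐ = -8/7)
-2991 + h(-30 + 31, -19) = -2991 - 8/7 = -20945/7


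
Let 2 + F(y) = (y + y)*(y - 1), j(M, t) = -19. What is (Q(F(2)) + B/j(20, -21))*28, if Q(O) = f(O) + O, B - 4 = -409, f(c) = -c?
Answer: 11340/19 ≈ 596.84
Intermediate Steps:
B = -405 (B = 4 - 409 = -405)
F(y) = -2 + 2*y*(-1 + y) (F(y) = -2 + (y + y)*(y - 1) = -2 + (2*y)*(-1 + y) = -2 + 2*y*(-1 + y))
Q(O) = 0 (Q(O) = -O + O = 0)
(Q(F(2)) + B/j(20, -21))*28 = (0 - 405/(-19))*28 = (0 - 405*(-1/19))*28 = (0 + 405/19)*28 = (405/19)*28 = 11340/19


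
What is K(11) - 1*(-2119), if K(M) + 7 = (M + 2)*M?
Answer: 2255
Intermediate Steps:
K(M) = -7 + M*(2 + M) (K(M) = -7 + (M + 2)*M = -7 + (2 + M)*M = -7 + M*(2 + M))
K(11) - 1*(-2119) = (-7 + 11² + 2*11) - 1*(-2119) = (-7 + 121 + 22) + 2119 = 136 + 2119 = 2255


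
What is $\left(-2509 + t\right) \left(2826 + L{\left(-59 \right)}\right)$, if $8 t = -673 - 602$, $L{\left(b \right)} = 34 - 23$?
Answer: $- \frac{60561439}{8} \approx -7.5702 \cdot 10^{6}$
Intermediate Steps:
$L{\left(b \right)} = 11$ ($L{\left(b \right)} = 34 - 23 = 11$)
$t = - \frac{1275}{8}$ ($t = \frac{-673 - 602}{8} = \frac{1}{8} \left(-1275\right) = - \frac{1275}{8} \approx -159.38$)
$\left(-2509 + t\right) \left(2826 + L{\left(-59 \right)}\right) = \left(-2509 - \frac{1275}{8}\right) \left(2826 + 11\right) = \left(- \frac{21347}{8}\right) 2837 = - \frac{60561439}{8}$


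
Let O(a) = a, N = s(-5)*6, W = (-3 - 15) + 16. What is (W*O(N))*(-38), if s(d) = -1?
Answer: -456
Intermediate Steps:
W = -2 (W = -18 + 16 = -2)
N = -6 (N = -1*6 = -6)
(W*O(N))*(-38) = -2*(-6)*(-38) = 12*(-38) = -456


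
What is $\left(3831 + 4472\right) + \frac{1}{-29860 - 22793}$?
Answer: $\frac{437177858}{52653} \approx 8303.0$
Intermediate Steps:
$\left(3831 + 4472\right) + \frac{1}{-29860 - 22793} = 8303 + \frac{1}{-52653} = 8303 - \frac{1}{52653} = \frac{437177858}{52653}$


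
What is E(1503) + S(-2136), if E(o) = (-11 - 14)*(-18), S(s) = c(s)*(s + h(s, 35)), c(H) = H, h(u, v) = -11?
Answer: 4586442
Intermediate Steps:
S(s) = s*(-11 + s) (S(s) = s*(s - 11) = s*(-11 + s))
E(o) = 450 (E(o) = -25*(-18) = 450)
E(1503) + S(-2136) = 450 - 2136*(-11 - 2136) = 450 - 2136*(-2147) = 450 + 4585992 = 4586442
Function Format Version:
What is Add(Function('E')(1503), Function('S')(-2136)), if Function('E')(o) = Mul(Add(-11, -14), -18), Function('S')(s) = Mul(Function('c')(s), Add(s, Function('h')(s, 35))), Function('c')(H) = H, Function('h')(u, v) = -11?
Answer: 4586442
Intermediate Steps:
Function('S')(s) = Mul(s, Add(-11, s)) (Function('S')(s) = Mul(s, Add(s, -11)) = Mul(s, Add(-11, s)))
Function('E')(o) = 450 (Function('E')(o) = Mul(-25, -18) = 450)
Add(Function('E')(1503), Function('S')(-2136)) = Add(450, Mul(-2136, Add(-11, -2136))) = Add(450, Mul(-2136, -2147)) = Add(450, 4585992) = 4586442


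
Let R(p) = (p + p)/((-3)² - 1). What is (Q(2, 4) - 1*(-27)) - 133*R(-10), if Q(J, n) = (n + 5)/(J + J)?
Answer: 1447/4 ≈ 361.75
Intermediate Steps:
Q(J, n) = (5 + n)/(2*J) (Q(J, n) = (5 + n)/((2*J)) = (5 + n)*(1/(2*J)) = (5 + n)/(2*J))
R(p) = p/4 (R(p) = (2*p)/(9 - 1) = (2*p)/8 = (2*p)*(⅛) = p/4)
(Q(2, 4) - 1*(-27)) - 133*R(-10) = ((½)*(5 + 4)/2 - 1*(-27)) - 133*(-10)/4 = ((½)*(½)*9 + 27) - 133*(-5/2) = (9/4 + 27) + 665/2 = 117/4 + 665/2 = 1447/4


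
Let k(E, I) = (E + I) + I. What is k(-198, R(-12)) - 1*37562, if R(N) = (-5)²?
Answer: -37710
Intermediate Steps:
R(N) = 25
k(E, I) = E + 2*I
k(-198, R(-12)) - 1*37562 = (-198 + 2*25) - 1*37562 = (-198 + 50) - 37562 = -148 - 37562 = -37710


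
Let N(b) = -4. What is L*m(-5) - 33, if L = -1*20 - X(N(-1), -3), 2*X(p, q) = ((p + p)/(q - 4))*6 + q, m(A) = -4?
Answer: 383/7 ≈ 54.714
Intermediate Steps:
X(p, q) = q/2 + 6*p/(-4 + q) (X(p, q) = (((p + p)/(q - 4))*6 + q)/2 = (((2*p)/(-4 + q))*6 + q)/2 = ((2*p/(-4 + q))*6 + q)/2 = (12*p/(-4 + q) + q)/2 = (q + 12*p/(-4 + q))/2 = q/2 + 6*p/(-4 + q))
L = -307/14 (L = -1*20 - ((-3)² - 4*(-3) + 12*(-4))/(2*(-4 - 3)) = -20 - (9 + 12 - 48)/(2*(-7)) = -20 - (-1)*(-27)/(2*7) = -20 - 1*27/14 = -20 - 27/14 = -307/14 ≈ -21.929)
L*m(-5) - 33 = -307/14*(-4) - 33 = 614/7 - 33 = 383/7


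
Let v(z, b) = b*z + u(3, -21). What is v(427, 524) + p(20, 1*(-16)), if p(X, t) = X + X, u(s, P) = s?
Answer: 223791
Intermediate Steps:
p(X, t) = 2*X
v(z, b) = 3 + b*z (v(z, b) = b*z + 3 = 3 + b*z)
v(427, 524) + p(20, 1*(-16)) = (3 + 524*427) + 2*20 = (3 + 223748) + 40 = 223751 + 40 = 223791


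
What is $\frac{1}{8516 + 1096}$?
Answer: $\frac{1}{9612} \approx 0.00010404$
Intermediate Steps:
$\frac{1}{8516 + 1096} = \frac{1}{9612}$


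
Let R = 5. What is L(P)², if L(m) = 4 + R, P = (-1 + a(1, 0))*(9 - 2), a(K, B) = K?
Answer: 81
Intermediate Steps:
P = 0 (P = (-1 + 1)*(9 - 2) = 0*7 = 0)
L(m) = 9 (L(m) = 4 + 5 = 9)
L(P)² = 9² = 81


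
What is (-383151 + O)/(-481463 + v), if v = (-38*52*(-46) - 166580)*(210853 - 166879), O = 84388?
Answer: 298763/3328609679 ≈ 8.9756e-5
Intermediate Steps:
v = -3328128216 (v = (-1976*(-46) - 166580)*43974 = (90896 - 166580)*43974 = -75684*43974 = -3328128216)
(-383151 + O)/(-481463 + v) = (-383151 + 84388)/(-481463 - 3328128216) = -298763/(-3328609679) = -298763*(-1/3328609679) = 298763/3328609679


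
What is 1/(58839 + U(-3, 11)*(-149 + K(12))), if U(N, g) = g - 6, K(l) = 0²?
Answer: 1/58094 ≈ 1.7213e-5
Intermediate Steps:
K(l) = 0
U(N, g) = -6 + g
1/(58839 + U(-3, 11)*(-149 + K(12))) = 1/(58839 + (-6 + 11)*(-149 + 0)) = 1/(58839 + 5*(-149)) = 1/(58839 - 745) = 1/58094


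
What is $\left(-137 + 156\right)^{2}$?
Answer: $361$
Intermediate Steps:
$\left(-137 + 156\right)^{2} = 19^{2} = 361$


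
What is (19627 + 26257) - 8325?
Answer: 37559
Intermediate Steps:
(19627 + 26257) - 8325 = 45884 - 8325 = 37559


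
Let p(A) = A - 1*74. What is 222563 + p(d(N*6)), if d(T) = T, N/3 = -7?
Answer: 222363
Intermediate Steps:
N = -21 (N = 3*(-7) = -21)
p(A) = -74 + A (p(A) = A - 74 = -74 + A)
222563 + p(d(N*6)) = 222563 + (-74 - 21*6) = 222563 + (-74 - 126) = 222563 - 200 = 222363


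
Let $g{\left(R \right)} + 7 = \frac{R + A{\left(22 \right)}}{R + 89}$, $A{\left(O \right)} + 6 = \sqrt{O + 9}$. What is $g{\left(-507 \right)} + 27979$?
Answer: $\frac{615411}{22} - \frac{\sqrt{31}}{418} \approx 27973.0$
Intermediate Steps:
$A{\left(O \right)} = -6 + \sqrt{9 + O}$ ($A{\left(O \right)} = -6 + \sqrt{O + 9} = -6 + \sqrt{9 + O}$)
$g{\left(R \right)} = -7 + \frac{-6 + R + \sqrt{31}}{89 + R}$ ($g{\left(R \right)} = -7 + \frac{R - \left(6 - \sqrt{9 + 22}\right)}{R + 89} = -7 + \frac{R - \left(6 - \sqrt{31}\right)}{89 + R} = -7 + \frac{-6 + R + \sqrt{31}}{89 + R}$)
$g{\left(-507 \right)} + 27979 = \frac{-629 + \sqrt{31} - -3042}{89 - 507} + 27979 = \frac{-629 + \sqrt{31} + 3042}{-418} + 27979 = - \frac{2413 + \sqrt{31}}{418} + 27979 = \left(- \frac{127}{22} - \frac{\sqrt{31}}{418}\right) + 27979 = \frac{615411}{22} - \frac{\sqrt{31}}{418}$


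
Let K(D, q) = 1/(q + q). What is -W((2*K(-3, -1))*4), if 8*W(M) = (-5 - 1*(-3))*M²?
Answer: 4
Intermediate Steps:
K(D, q) = 1/(2*q)
W(M) = -M²/4 (W(M) = ((-5 - 1*(-3))*M²)/8 = ((-5 + 3)*M²)/8 = (-2*M²)/8 = -M²/4)
-W((2*K(-3, -1))*4) = -(-1)*((2*((½)/(-1)))*4)²/4 = -(-1)*((2*((½)*(-1)))*4)²/4 = -(-1)*((2*(-½))*4)²/4 = -(-1)*(-1*4)²/4 = -(-1)*(-4)²/4 = -(-1)*16/4 = -1*(-4) = 4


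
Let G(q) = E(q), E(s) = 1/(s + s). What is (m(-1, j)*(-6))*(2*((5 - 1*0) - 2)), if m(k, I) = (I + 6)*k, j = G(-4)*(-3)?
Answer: 459/2 ≈ 229.50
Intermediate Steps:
E(s) = 1/(2*s)
G(q) = 1/(2*q)
j = 3/8 (j = ((½)/(-4))*(-3) = ((½)*(-¼))*(-3) = -⅛*(-3) = 3/8 ≈ 0.37500)
m(k, I) = k*(6 + I) (m(k, I) = (6 + I)*k = k*(6 + I))
(m(-1, j)*(-6))*(2*((5 - 1*0) - 2)) = (-(6 + 3/8)*(-6))*(2*((5 - 1*0) - 2)) = (-1*51/8*(-6))*(2*((5 + 0) - 2)) = (-51/8*(-6))*(2*(5 - 2)) = 153*(2*3)/4 = (153/4)*6 = 459/2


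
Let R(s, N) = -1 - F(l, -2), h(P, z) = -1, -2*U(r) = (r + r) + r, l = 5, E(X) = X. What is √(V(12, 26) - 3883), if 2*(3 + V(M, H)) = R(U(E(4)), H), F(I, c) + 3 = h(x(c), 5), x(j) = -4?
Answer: I*√15538/2 ≈ 62.326*I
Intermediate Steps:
U(r) = -3*r/2 (U(r) = -((r + r) + r)/2 = -(2*r + r)/2 = -3*r/2)
F(I, c) = -4 (F(I, c) = -3 - 1 = -4)
R(s, N) = 3 (R(s, N) = -1 - 1*(-4) = -1 + 4 = 3)
V(M, H) = -3/2 (V(M, H) = -3 + (½)*3 = -3 + 3/2 = -3/2)
√(V(12, 26) - 3883) = √(-3/2 - 3883) = √(-7769/2) = I*√15538/2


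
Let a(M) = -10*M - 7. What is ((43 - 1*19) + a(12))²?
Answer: 10609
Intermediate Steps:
a(M) = -7 - 10*M
((43 - 1*19) + a(12))² = ((43 - 1*19) + (-7 - 10*12))² = ((43 - 19) + (-7 - 120))² = (24 - 127)² = (-103)² = 10609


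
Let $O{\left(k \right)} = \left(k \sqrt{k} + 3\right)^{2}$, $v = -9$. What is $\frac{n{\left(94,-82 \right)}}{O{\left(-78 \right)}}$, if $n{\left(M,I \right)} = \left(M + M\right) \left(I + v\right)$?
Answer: $- \frac{17108 i}{- 474543 i + 468 \sqrt{78}} \approx 0.036049 - 0.00031398 i$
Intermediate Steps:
$n{\left(M,I \right)} = 2 M \left(-9 + I\right)$ ($n{\left(M,I \right)} = \left(M + M\right) \left(I - 9\right) = 2 M \left(-9 + I\right)$)
$O{\left(k \right)} = \left(3 + k^{\frac{3}{2}}\right)^{2}$ ($O{\left(k \right)} = \left(k^{\frac{3}{2}} + 3\right)^{2} = \left(3 + k^{\frac{3}{2}}\right)^{2}$)
$\frac{n{\left(94,-82 \right)}}{O{\left(-78 \right)}} = \frac{2 \cdot 94 \left(-9 - 82\right)}{\left(3 + \left(-78\right)^{\frac{3}{2}}\right)^{2}} = \frac{2 \cdot 94 \left(-91\right)}{\left(3 - 78 i \sqrt{78}\right)^{2}} = - \frac{17108}{\left(3 - 78 i \sqrt{78}\right)^{2}}$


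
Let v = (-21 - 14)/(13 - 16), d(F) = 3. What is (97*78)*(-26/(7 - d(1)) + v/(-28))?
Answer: -104663/2 ≈ -52332.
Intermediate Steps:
v = 35/3 (v = -35/(-3) = -35*(-1/3) = 35/3 ≈ 11.667)
(97*78)*(-26/(7 - d(1)) + v/(-28)) = (97*78)*(-26/(7 - 1*3) + (35/3)/(-28)) = 7566*(-26/(7 - 3) + (35/3)*(-1/28)) = 7566*(-26/4 - 5/12) = 7566*(-26*1/4 - 5/12) = 7566*(-13/2 - 5/12) = 7566*(-83/12) = -104663/2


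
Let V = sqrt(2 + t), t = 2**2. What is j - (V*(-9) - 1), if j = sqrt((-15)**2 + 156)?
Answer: 1 + sqrt(381) + 9*sqrt(6) ≈ 42.565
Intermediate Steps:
t = 4
V = sqrt(6) (V = sqrt(2 + 4) = sqrt(6) ≈ 2.4495)
j = sqrt(381) (j = sqrt(225 + 156) = sqrt(381) ≈ 19.519)
j - (V*(-9) - 1) = sqrt(381) - (sqrt(6)*(-9) - 1) = sqrt(381) - (-9*sqrt(6) - 1) = sqrt(381) - (-1 - 9*sqrt(6)) = sqrt(381) + (1 + 9*sqrt(6)) = 1 + sqrt(381) + 9*sqrt(6)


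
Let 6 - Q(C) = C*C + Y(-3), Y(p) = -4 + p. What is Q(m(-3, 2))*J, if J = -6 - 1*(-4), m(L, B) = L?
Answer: -8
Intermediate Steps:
J = -2 (J = -6 + 4 = -2)
Q(C) = 13 - C² (Q(C) = 6 - (C*C + (-4 - 3)) = 6 - (C² - 7) = 6 - (-7 + C²) = 6 + (7 - C²) = 13 - C²)
Q(m(-3, 2))*J = (13 - 1*(-3)²)*(-2) = (13 - 1*9)*(-2) = (13 - 9)*(-2) = 4*(-2) = -8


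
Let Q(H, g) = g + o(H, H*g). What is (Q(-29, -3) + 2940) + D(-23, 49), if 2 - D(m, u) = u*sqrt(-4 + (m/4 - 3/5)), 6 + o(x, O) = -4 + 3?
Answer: 2932 - 147*I*sqrt(115)/10 ≈ 2932.0 - 157.64*I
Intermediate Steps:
o(x, O) = -7 (o(x, O) = -6 + (-4 + 3) = -6 - 1 = -7)
D(m, u) = 2 - u*sqrt(-23/5 + m/4) (D(m, u) = 2 - u*sqrt(-4 + (m/4 - 3/5)) = 2 - u*sqrt(-4 + (-3/5 + m/4)) = 2 - u*sqrt(-23/5 + m/4))
Q(H, g) = -7 + g (Q(H, g) = g - 7 = -7 + g)
(Q(-29, -3) + 2940) + D(-23, 49) = ((-7 - 3) + 2940) + (2 - 1/10*49*sqrt(-460 + 25*(-23))) = (-10 + 2940) + (2 - 1/10*49*sqrt(-460 - 575)) = 2930 + (2 - 1/10*49*sqrt(-1035)) = 2930 + (2 - 1/10*49*3*I*sqrt(115)) = 2930 + (2 - 147*I*sqrt(115)/10) = 2932 - 147*I*sqrt(115)/10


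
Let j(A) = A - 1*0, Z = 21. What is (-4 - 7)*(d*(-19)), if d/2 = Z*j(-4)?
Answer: -35112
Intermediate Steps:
j(A) = A (j(A) = A + 0 = A)
d = -168 (d = 2*(21*(-4)) = 2*(-84) = -168)
(-4 - 7)*(d*(-19)) = (-4 - 7)*(-168*(-19)) = -11*3192 = -35112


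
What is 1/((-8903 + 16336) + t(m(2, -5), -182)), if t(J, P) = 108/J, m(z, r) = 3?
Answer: 1/7469 ≈ 0.00013389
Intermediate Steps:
1/((-8903 + 16336) + t(m(2, -5), -182)) = 1/((-8903 + 16336) + 108/3) = 1/(7433 + 108*(1/3)) = 1/(7433 + 36) = 1/7469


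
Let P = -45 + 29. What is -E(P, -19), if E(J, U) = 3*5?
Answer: -15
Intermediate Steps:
P = -16
E(J, U) = 15
-E(P, -19) = -1*15 = -15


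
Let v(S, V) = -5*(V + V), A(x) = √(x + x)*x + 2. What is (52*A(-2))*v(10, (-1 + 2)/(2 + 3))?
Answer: -208 + 416*I ≈ -208.0 + 416.0*I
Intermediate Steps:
A(x) = 2 + √2*x^(3/2) (A(x) = √(2*x)*x + 2 = (√2*√x)*x + 2 = √2*x^(3/2) + 2 = 2 + √2*x^(3/2))
v(S, V) = -10*V
(52*A(-2))*v(10, (-1 + 2)/(2 + 3)) = (52*(2 + √2*(-2)^(3/2)))*(-10*(-1 + 2)/(2 + 3)) = (52*(2 + √2*(-2*I*√2)))*(-10/5) = (52*(2 - 4*I))*(-10/5) = (104 - 208*I)*(-10*⅕) = (104 - 208*I)*(-2) = -208 + 416*I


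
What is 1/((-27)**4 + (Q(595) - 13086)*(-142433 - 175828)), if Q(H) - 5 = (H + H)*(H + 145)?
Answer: -1/276096933018 ≈ -3.6219e-12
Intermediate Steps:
Q(H) = 5 + 2*H*(145 + H) (Q(H) = 5 + (H + H)*(H + 145) = 5 + (2*H)*(145 + H) = 5 + 2*H*(145 + H))
1/((-27)**4 + (Q(595) - 13086)*(-142433 - 175828)) = 1/((-27)**4 + ((5 + 2*595**2 + 290*595) - 13086)*(-142433 - 175828)) = 1/(531441 + ((5 + 2*354025 + 172550) - 13086)*(-318261)) = 1/(531441 + ((5 + 708050 + 172550) - 13086)*(-318261)) = 1/(531441 + (880605 - 13086)*(-318261)) = 1/(531441 + 867519*(-318261)) = 1/(531441 - 276097464459) = 1/(-276096933018) = -1/276096933018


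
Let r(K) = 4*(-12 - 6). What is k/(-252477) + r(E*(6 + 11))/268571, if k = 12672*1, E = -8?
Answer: -380167784/7534222263 ≈ -0.050459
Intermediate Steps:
r(K) = -72 (r(K) = 4*(-18) = -72)
k = 12672
k/(-252477) + r(E*(6 + 11))/268571 = 12672/(-252477) - 72/268571 = 12672*(-1/252477) - 72*1/268571 = -1408/28053 - 72/268571 = -380167784/7534222263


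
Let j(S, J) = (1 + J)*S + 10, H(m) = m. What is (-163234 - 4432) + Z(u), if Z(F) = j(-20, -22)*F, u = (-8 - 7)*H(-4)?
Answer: -141866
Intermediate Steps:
j(S, J) = 10 + S*(1 + J) (j(S, J) = S*(1 + J) + 10 = 10 + S*(1 + J))
u = 60 (u = (-8 - 7)*(-4) = -15*(-4) = 60)
Z(F) = 430*F (Z(F) = (10 - 20 - 22*(-20))*F = (10 - 20 + 440)*F = 430*F)
(-163234 - 4432) + Z(u) = (-163234 - 4432) + 430*60 = -167666 + 25800 = -141866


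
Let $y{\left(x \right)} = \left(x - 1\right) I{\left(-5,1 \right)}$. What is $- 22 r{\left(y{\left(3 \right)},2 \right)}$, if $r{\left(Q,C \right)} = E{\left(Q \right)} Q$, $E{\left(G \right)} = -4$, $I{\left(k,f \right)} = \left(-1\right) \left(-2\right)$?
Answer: $352$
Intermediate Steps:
$I{\left(k,f \right)} = 2$
$y{\left(x \right)} = -2 + 2 x$ ($y{\left(x \right)} = \left(x - 1\right) 2 = \left(-1 + x\right) 2 = -2 + 2 x$)
$r{\left(Q,C \right)} = - 4 Q$
$- 22 r{\left(y{\left(3 \right)},2 \right)} = - 22 \left(- 4 \left(-2 + 2 \cdot 3\right)\right) = - 22 \left(- 4 \left(-2 + 6\right)\right) = - 22 \left(\left(-4\right) 4\right) = \left(-22\right) \left(-16\right) = 352$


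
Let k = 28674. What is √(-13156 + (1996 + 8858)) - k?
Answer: -28674 + I*√2302 ≈ -28674.0 + 47.979*I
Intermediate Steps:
√(-13156 + (1996 + 8858)) - k = √(-13156 + (1996 + 8858)) - 1*28674 = √(-13156 + 10854) - 28674 = √(-2302) - 28674 = I*√2302 - 28674 = -28674 + I*√2302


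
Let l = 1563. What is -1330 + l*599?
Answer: 934907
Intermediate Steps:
-1330 + l*599 = -1330 + 1563*599 = -1330 + 936237 = 934907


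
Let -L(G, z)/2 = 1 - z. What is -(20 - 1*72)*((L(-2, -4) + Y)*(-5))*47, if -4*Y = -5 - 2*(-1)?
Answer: 113035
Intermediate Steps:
L(G, z) = -2 + 2*z (L(G, z) = -2*(1 - z) = -2 + 2*z)
Y = 3/4 (Y = -(-5 - 2*(-1))/4 = -(-5 + 2)/4 = -1/4*(-3) = 3/4 ≈ 0.75000)
-(20 - 1*72)*((L(-2, -4) + Y)*(-5))*47 = -(20 - 1*72)*(((-2 + 2*(-4)) + 3/4)*(-5))*47 = -(20 - 72)*(((-2 - 8) + 3/4)*(-5))*47 = -(-52*(-10 + 3/4)*(-5))*47 = -(-(-481)*(-5))*47 = -(-52*185/4)*47 = -(-2405)*47 = -1*(-113035) = 113035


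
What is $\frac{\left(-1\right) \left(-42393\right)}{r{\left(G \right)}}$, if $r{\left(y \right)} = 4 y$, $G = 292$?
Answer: $\frac{42393}{1168} \approx 36.295$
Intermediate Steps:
$\frac{\left(-1\right) \left(-42393\right)}{r{\left(G \right)}} = \frac{\left(-1\right) \left(-42393\right)}{4 \cdot 292} = \frac{42393}{1168}$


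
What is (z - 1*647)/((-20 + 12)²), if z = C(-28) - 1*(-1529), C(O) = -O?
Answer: 455/32 ≈ 14.219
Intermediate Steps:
z = 1557 (z = -1*(-28) - 1*(-1529) = 28 + 1529 = 1557)
(z - 1*647)/((-20 + 12)²) = (1557 - 1*647)/((-20 + 12)²) = (1557 - 647)/((-8)²) = 910/64 = 910*(1/64) = 455/32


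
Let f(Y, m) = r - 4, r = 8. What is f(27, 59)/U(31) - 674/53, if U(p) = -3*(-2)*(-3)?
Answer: -6172/477 ≈ -12.939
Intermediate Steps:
U(p) = -18 (U(p) = 6*(-3) = -18)
f(Y, m) = 4 (f(Y, m) = 8 - 4 = 4)
f(27, 59)/U(31) - 674/53 = 4/(-18) - 674/53 = 4*(-1/18) - 674*1/53 = -2/9 - 674/53 = -6172/477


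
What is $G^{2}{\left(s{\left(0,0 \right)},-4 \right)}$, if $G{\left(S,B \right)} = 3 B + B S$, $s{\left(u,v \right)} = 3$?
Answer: $576$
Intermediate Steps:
$G^{2}{\left(s{\left(0,0 \right)},-4 \right)} = \left(- 4 \left(3 + 3\right)\right)^{2} = \left(\left(-4\right) 6\right)^{2} = \left(-24\right)^{2} = 576$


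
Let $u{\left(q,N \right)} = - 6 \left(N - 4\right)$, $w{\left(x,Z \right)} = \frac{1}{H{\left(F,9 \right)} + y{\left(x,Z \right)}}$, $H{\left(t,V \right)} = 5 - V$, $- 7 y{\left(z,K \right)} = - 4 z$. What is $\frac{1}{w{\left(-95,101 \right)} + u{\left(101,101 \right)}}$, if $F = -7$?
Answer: $- \frac{408}{237463} \approx -0.0017182$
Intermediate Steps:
$y{\left(z,K \right)} = \frac{4 z}{7}$ ($y{\left(z,K \right)} = - \frac{\left(-4\right) z}{7} = \frac{4 z}{7}$)
$w{\left(x,Z \right)} = \frac{1}{-4 + \frac{4 x}{7}}$ ($w{\left(x,Z \right)} = \frac{1}{\left(5 - 9\right) + \frac{4 x}{7}} = \frac{1}{-4 + \frac{4 x}{7}}$)
$u{\left(q,N \right)} = 24 - 6 N$ ($u{\left(q,N \right)} = - 6 \left(-4 + N\right) = 24 - 6 N$)
$\frac{1}{w{\left(-95,101 \right)} + u{\left(101,101 \right)}} = \frac{1}{\frac{7}{4 \left(-7 - 95\right)} + \left(24 - 606\right)} = \frac{1}{\frac{7}{4 \left(-102\right)} + \left(24 - 606\right)} = \frac{1}{\frac{7}{4} \left(- \frac{1}{102}\right) - 582} = \frac{1}{- \frac{7}{408} - 582} = \frac{1}{- \frac{237463}{408}} = - \frac{408}{237463}$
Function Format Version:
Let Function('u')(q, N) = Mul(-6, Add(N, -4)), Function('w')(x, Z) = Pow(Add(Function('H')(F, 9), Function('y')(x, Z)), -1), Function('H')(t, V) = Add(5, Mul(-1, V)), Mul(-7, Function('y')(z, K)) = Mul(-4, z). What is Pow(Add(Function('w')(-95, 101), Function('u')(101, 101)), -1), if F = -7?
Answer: Rational(-408, 237463) ≈ -0.0017182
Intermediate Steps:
Function('y')(z, K) = Mul(Rational(4, 7), z) (Function('y')(z, K) = Mul(Rational(-1, 7), Mul(-4, z)) = Mul(Rational(4, 7), z))
Function('w')(x, Z) = Pow(Add(-4, Mul(Rational(4, 7), x)), -1) (Function('w')(x, Z) = Pow(Add(Add(5, Mul(-1, 9)), Mul(Rational(4, 7), x)), -1) = Pow(Add(Add(5, -9), Mul(Rational(4, 7), x)), -1) = Pow(Add(-4, Mul(Rational(4, 7), x)), -1))
Function('u')(q, N) = Add(24, Mul(-6, N)) (Function('u')(q, N) = Mul(-6, Add(-4, N)) = Add(24, Mul(-6, N)))
Pow(Add(Function('w')(-95, 101), Function('u')(101, 101)), -1) = Pow(Add(Mul(Rational(7, 4), Pow(Add(-7, -95), -1)), Add(24, Mul(-6, 101))), -1) = Pow(Add(Mul(Rational(7, 4), Pow(-102, -1)), Add(24, -606)), -1) = Pow(Add(Mul(Rational(7, 4), Rational(-1, 102)), -582), -1) = Pow(Add(Rational(-7, 408), -582), -1) = Pow(Rational(-237463, 408), -1) = Rational(-408, 237463)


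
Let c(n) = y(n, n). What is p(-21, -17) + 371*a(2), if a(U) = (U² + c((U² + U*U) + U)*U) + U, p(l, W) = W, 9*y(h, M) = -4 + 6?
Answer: 21365/9 ≈ 2373.9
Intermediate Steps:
y(h, M) = 2/9 (y(h, M) = (-4 + 6)/9 = (⅑)*2 = 2/9)
c(n) = 2/9
a(U) = U² + 11*U/9 (a(U) = (U² + 2*U/9) + U = U² + 11*U/9)
p(-21, -17) + 371*a(2) = -17 + 371*((⅑)*2*(11 + 9*2)) = -17 + 371*((⅑)*2*(11 + 18)) = -17 + 371*((⅑)*2*29) = -17 + 371*(58/9) = -17 + 21518/9 = 21365/9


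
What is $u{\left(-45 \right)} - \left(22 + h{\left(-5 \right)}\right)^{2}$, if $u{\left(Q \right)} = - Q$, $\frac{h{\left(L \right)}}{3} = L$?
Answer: $-4$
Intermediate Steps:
$h{\left(L \right)} = 3 L$
$u{\left(-45 \right)} - \left(22 + h{\left(-5 \right)}\right)^{2} = \left(-1\right) \left(-45\right) - \left(22 + 3 \left(-5\right)\right)^{2} = 45 - \left(22 - 15\right)^{2} = 45 - 7^{2} = 45 - 49 = -4$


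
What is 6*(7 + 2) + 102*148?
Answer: 15150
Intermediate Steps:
6*(7 + 2) + 102*148 = 6*9 + 15096 = 54 + 15096 = 15150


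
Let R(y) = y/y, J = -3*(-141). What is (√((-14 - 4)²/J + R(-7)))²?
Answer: 83/47 ≈ 1.7660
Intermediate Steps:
J = 423
R(y) = 1
(√((-14 - 4)²/J + R(-7)))² = (√((-14 - 4)²/423 + 1))² = (√((-18)²*(1/423) + 1))² = (√(324*(1/423) + 1))² = (√(36/47 + 1))² = (√(83/47))² = (√3901/47)² = 83/47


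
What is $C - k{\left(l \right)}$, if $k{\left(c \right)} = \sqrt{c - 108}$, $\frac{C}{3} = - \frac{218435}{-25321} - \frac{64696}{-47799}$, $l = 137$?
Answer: $\frac{12079141981}{403439493} - \sqrt{29} \approx 24.555$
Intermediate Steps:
$C = \frac{12079141981}{403439493}$ ($C = 3 \left(- \frac{218435}{-25321} - \frac{64696}{-47799}\right) = 3 \left(\left(-218435\right) \left(- \frac{1}{25321}\right) - - \frac{64696}{47799}\right) = 3 \left(\frac{218435}{25321} + \frac{64696}{47799}\right) = 3 \cdot \frac{12079141981}{1210318479} = \frac{12079141981}{403439493} \approx 29.94$)
$k{\left(c \right)} = \sqrt{-108 + c}$
$C - k{\left(l \right)} = \frac{12079141981}{403439493} - \sqrt{-108 + 137} = \frac{12079141981}{403439493} - \sqrt{29}$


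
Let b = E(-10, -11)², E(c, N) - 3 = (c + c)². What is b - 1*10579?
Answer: 151830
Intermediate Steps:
E(c, N) = 3 + 4*c² (E(c, N) = 3 + (c + c)² = 3 + (2*c)² = 3 + 4*c²)
b = 162409 (b = (3 + 4*(-10)²)² = (3 + 4*100)² = (3 + 400)² = 403² = 162409)
b - 1*10579 = 162409 - 1*10579 = 162409 - 10579 = 151830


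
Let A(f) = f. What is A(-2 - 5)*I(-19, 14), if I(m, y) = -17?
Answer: 119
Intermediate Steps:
A(-2 - 5)*I(-19, 14) = (-2 - 5)*(-17) = -7*(-17) = 119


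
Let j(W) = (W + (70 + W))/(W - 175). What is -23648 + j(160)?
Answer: -23674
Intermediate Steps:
j(W) = (70 + 2*W)/(-175 + W)
-23648 + j(160) = -23648 + 2*(35 + 160)/(-175 + 160) = -23648 + 2*195/(-15) = -23648 + 2*(-1/15)*195 = -23648 - 26 = -23674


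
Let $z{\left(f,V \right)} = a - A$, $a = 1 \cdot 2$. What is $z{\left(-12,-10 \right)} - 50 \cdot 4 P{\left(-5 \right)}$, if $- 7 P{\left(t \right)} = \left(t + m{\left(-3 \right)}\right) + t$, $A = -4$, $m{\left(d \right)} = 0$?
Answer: $- \frac{1958}{7} \approx -279.71$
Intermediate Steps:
$a = 2$
$P{\left(t \right)} = - \frac{2 t}{7}$ ($P{\left(t \right)} = - \frac{\left(t + 0\right) + t}{7} = - \frac{t + t}{7} = - \frac{2 t}{7}$)
$z{\left(f,V \right)} = 6$ ($z{\left(f,V \right)} = 2 - -4 = 2 + 4 = 6$)
$z{\left(-12,-10 \right)} - 50 \cdot 4 P{\left(-5 \right)} = 6 - 50 \cdot 4 \left(\left(- \frac{2}{7}\right) \left(-5\right)\right) = 6 - 50 \cdot 4 \cdot \frac{10}{7} = 6 - \frac{2000}{7} = - \frac{1958}{7}$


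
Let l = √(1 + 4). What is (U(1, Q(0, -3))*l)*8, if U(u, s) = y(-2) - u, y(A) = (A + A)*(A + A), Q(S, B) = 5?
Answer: 120*√5 ≈ 268.33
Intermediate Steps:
l = √5 ≈ 2.2361
y(A) = 4*A² (y(A) = (2*A)*(2*A) = 4*A²)
U(u, s) = 16 - u (U(u, s) = 4*(-2)² - u = 4*4 - u = 16 - u)
(U(1, Q(0, -3))*l)*8 = ((16 - 1*1)*√5)*8 = ((16 - 1)*√5)*8 = (15*√5)*8 = 120*√5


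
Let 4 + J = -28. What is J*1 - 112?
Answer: -144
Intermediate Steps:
J = -32 (J = -4 - 28 = -32)
J*1 - 112 = -32*1 - 112 = -32 - 112 = -144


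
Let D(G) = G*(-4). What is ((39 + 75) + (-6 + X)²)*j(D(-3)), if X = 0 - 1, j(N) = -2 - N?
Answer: -2282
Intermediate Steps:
D(G) = -4*G
X = -1
((39 + 75) + (-6 + X)²)*j(D(-3)) = ((39 + 75) + (-6 - 1)²)*(-2 - (-4)*(-3)) = (114 + (-7)²)*(-2 - 1*12) = (114 + 49)*(-2 - 12) = 163*(-14) = -2282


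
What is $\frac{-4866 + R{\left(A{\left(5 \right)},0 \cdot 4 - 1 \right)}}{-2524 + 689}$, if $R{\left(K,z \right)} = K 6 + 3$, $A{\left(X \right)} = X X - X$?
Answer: $\frac{4743}{1835} \approx 2.5847$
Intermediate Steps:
$A{\left(X \right)} = X^{2} - X$
$R{\left(K,z \right)} = 3 + 6 K$ ($R{\left(K,z \right)} = 6 K + 3 = 3 + 6 K$)
$\frac{-4866 + R{\left(A{\left(5 \right)},0 \cdot 4 - 1 \right)}}{-2524 + 689} = \frac{-4866 + \left(3 + 6 \cdot 5 \left(-1 + 5\right)\right)}{-2524 + 689} = \frac{-4866 + \left(3 + 6 \cdot 5 \cdot 4\right)}{-1835} = \left(-4866 + \left(3 + 6 \cdot 20\right)\right) \left(- \frac{1}{1835}\right) = \left(-4866 + \left(3 + 120\right)\right) \left(- \frac{1}{1835}\right) = \left(-4866 + 123\right) \left(- \frac{1}{1835}\right) = \left(-4743\right) \left(- \frac{1}{1835}\right) = \frac{4743}{1835}$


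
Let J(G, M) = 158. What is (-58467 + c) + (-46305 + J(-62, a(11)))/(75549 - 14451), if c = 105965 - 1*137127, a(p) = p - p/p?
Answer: -5476198789/61098 ≈ -89630.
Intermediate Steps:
a(p) = -1 + p (a(p) = p - 1*1 = p - 1 = -1 + p)
c = -31162 (c = 105965 - 137127 = -31162)
(-58467 + c) + (-46305 + J(-62, a(11)))/(75549 - 14451) = (-58467 - 31162) + (-46305 + 158)/(75549 - 14451) = -89629 - 46147/61098 = -5476198789/61098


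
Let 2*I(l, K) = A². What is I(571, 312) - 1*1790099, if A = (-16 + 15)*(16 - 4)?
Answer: -1790027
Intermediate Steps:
A = -12 (A = -1*12 = -12)
I(l, K) = 72 (I(l, K) = (½)*(-12)² = (½)*144 = 72)
I(571, 312) - 1*1790099 = 72 - 1*1790099 = 72 - 1790099 = -1790027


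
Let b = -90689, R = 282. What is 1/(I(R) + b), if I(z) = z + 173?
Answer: -1/90234 ≈ -1.1082e-5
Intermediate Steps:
I(z) = 173 + z
1/(I(R) + b) = 1/((173 + 282) - 90689) = 1/(455 - 90689) = 1/(-90234) = -1/90234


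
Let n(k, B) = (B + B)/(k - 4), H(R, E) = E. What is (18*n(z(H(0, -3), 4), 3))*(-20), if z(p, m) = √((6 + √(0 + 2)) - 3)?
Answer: 2160/(4 - √(3 + √2)) ≈ 1137.4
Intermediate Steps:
z(p, m) = √(3 + √2) (z(p, m) = √((6 + √2) - 3) = √(3 + √2))
n(k, B) = 2*B/(-4 + k) (n(k, B) = (2*B)/(-4 + k) = 2*B/(-4 + k))
(18*n(z(H(0, -3), 4), 3))*(-20) = (18*(2*3/(-4 + √(3 + √2))))*(-20) = (18*(6/(-4 + √(3 + √2))))*(-20) = (108/(-4 + √(3 + √2)))*(-20) = -2160/(-4 + √(3 + √2))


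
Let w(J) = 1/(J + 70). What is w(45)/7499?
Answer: 1/862385 ≈ 1.1596e-6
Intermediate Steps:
w(J) = 1/(70 + J)
w(45)/7499 = 1/((70 + 45)*7499) = (1/7499)/115 = (1/115)*(1/7499) = 1/862385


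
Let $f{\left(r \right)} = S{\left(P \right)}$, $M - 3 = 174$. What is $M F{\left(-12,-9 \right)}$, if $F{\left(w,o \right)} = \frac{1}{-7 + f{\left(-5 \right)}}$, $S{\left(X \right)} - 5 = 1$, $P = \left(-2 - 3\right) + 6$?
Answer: $-177$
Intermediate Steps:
$M = 177$ ($M = 3 + 174 = 177$)
$P = 1$ ($P = -5 + 6 = 1$)
$S{\left(X \right)} = 6$ ($S{\left(X \right)} = 5 + 1 = 6$)
$f{\left(r \right)} = 6$
$F{\left(w,o \right)} = -1$ ($F{\left(w,o \right)} = \frac{1}{-7 + 6} = \frac{1}{-1} = -1$)
$M F{\left(-12,-9 \right)} = 177 \left(-1\right) = -177$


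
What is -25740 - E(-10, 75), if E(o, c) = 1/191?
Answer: -4916341/191 ≈ -25740.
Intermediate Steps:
E(o, c) = 1/191
-25740 - E(-10, 75) = -25740 - 1*1/191 = -25740 - 1/191 = -4916341/191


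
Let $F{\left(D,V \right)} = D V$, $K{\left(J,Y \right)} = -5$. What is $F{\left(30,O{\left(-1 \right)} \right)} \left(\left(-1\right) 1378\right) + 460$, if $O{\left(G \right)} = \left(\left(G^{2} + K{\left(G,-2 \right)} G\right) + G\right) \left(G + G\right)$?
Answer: $413860$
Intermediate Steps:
$O{\left(G \right)} = 2 G \left(G^{2} - 4 G\right)$ ($O{\left(G \right)} = \left(\left(G^{2} - 5 G\right) + G\right) \left(G + G\right) = \left(G^{2} - 4 G\right) 2 G = 2 G \left(G^{2} - 4 G\right)$)
$F{\left(30,O{\left(-1 \right)} \right)} \left(\left(-1\right) 1378\right) + 460 = 30 \cdot 2 \left(-1\right)^{2} \left(-4 - 1\right) \left(\left(-1\right) 1378\right) + 460 = 30 \cdot 2 \cdot 1 \left(-5\right) \left(-1378\right) + 460 = 30 \left(-10\right) \left(-1378\right) + 460 = \left(-300\right) \left(-1378\right) + 460 = 413400 + 460 = 413860$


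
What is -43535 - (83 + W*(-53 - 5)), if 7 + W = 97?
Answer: -38398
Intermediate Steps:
W = 90 (W = -7 + 97 = 90)
-43535 - (83 + W*(-53 - 5)) = -43535 - (83 + 90*(-53 - 5)) = -43535 - (83 + 90*(-58)) = -43535 - (83 - 5220) = -43535 - 1*(-5137) = -43535 + 5137 = -38398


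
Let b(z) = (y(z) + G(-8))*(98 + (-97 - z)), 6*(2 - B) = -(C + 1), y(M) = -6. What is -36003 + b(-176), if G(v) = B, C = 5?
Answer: -36534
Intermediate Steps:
B = 3 (B = 2 - (-1)*(5 + 1)/6 = 2 - (-1)*6/6 = 2 - ⅙*(-6) = 2 + 1 = 3)
G(v) = 3
b(z) = -3 + 3*z (b(z) = (-6 + 3)*(98 + (-97 - z)) = -3*(1 - z) = -3 + 3*z)
-36003 + b(-176) = -36003 + (-3 + 3*(-176)) = -36003 + (-3 - 528) = -36003 - 531 = -36534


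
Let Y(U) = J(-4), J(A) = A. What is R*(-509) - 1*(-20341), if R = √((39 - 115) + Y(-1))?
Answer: 20341 - 2036*I*√5 ≈ 20341.0 - 4552.6*I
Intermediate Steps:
Y(U) = -4
R = 4*I*√5 (R = √((39 - 115) - 4) = √(-76 - 4) = √(-80) = 4*I*√5 ≈ 8.9443*I)
R*(-509) - 1*(-20341) = (4*I*√5)*(-509) - 1*(-20341) = -2036*I*√5 + 20341 = 20341 - 2036*I*√5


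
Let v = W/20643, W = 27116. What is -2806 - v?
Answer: -57951374/20643 ≈ -2807.3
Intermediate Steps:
v = 27116/20643 ≈ 1.3136
-2806 - v = -2806 - 1*27116/20643 = -2806 - 27116/20643 = -57951374/20643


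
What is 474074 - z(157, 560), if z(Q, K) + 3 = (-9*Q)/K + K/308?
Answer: 2920318663/6160 ≈ 4.7408e+5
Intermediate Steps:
z(Q, K) = -3 + K/308 - 9*Q/K (z(Q, K) = -3 + ((-9*Q)/K + K/308) = -3 + (-9*Q/K + K*(1/308)) = -3 + (-9*Q/K + K/308) = -3 + (K/308 - 9*Q/K) = -3 + K/308 - 9*Q/K)
474074 - z(157, 560) = 474074 - (-3 + (1/308)*560 - 9*157/560) = 474074 - (-3 + 20/11 - 9*157*1/560) = 474074 - (-3 + 20/11 - 1413/560) = 474074 - 1*(-22823/6160) = 474074 + 22823/6160 = 2920318663/6160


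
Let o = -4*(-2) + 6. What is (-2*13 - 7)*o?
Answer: -462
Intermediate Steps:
o = 14 (o = 8 + 6 = 14)
(-2*13 - 7)*o = (-2*13 - 7)*14 = (-26 - 7)*14 = -33*14 = -462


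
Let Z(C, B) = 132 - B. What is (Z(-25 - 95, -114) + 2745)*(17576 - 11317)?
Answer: 18720669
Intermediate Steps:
(Z(-25 - 95, -114) + 2745)*(17576 - 11317) = ((132 - 1*(-114)) + 2745)*(17576 - 11317) = ((132 + 114) + 2745)*6259 = (246 + 2745)*6259 = 2991*6259 = 18720669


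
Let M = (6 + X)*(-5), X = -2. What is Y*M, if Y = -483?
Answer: 9660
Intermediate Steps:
M = -20 (M = (6 - 2)*(-5) = 4*(-5) = -20)
Y*M = -483*(-20) = 9660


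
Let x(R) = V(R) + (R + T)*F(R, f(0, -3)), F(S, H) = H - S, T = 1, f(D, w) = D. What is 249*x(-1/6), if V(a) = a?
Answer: -83/12 ≈ -6.9167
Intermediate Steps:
x(R) = R - R*(1 + R) (x(R) = R + (R + 1)*(0 - R) = R + (1 + R)*(-R) = R - R*(1 + R))
249*x(-1/6) = 249*(-(-1/6)**2) = 249*(-1*1/36) = 249*(-1/36) = -83/12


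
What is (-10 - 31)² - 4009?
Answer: -2328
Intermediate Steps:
(-10 - 31)² - 4009 = (-41)² - 4009 = 1681 - 4009 = -2328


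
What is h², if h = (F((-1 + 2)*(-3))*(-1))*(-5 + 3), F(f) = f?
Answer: 36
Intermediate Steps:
h = -6 (h = (((-1 + 2)*(-3))*(-1))*(-5 + 3) = ((1*(-3))*(-1))*(-2) = -3*(-1)*(-2) = 3*(-2) = -6)
h² = (-6)² = 36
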